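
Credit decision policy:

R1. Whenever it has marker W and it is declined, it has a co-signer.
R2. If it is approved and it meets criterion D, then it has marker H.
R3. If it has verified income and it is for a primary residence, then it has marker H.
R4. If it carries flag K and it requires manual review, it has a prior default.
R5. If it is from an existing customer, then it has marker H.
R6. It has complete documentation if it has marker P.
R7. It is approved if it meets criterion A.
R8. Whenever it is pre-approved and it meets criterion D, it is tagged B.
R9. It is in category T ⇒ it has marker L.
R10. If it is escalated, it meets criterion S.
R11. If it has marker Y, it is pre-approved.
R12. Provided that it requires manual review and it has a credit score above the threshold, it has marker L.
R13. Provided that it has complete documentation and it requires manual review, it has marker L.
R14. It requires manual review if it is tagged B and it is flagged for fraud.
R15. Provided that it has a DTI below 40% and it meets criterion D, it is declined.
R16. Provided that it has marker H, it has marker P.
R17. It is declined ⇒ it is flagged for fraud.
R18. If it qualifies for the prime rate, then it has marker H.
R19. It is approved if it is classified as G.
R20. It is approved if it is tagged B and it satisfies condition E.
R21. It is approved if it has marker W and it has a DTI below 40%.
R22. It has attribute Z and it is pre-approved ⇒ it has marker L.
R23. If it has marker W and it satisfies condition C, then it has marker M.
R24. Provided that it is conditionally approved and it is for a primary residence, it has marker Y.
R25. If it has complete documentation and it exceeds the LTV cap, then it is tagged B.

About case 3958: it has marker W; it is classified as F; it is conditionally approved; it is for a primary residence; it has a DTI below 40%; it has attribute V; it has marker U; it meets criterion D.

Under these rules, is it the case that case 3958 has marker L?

By R15 (it has a DTI below 40%, it meets criterion D): it is declined.
By R17 (it is declined): it is flagged for fraud.
By R21 (it has marker W, it has a DTI below 40%): it is approved.
By R24 (it is conditionally approved, it is for a primary residence): it has marker Y.
By R2 (it is approved, it meets criterion D): it has marker H.
By R11 (it has marker Y): it is pre-approved.
By R16 (it has marker H): it has marker P.
By R6 (it has marker P): it has complete documentation.
By R8 (it is pre-approved, it meets criterion D): it is tagged B.
By R14 (it is tagged B, it is flagged for fraud): it requires manual review.
By R13 (it has complete documentation, it requires manual review): it has marker L.

Yes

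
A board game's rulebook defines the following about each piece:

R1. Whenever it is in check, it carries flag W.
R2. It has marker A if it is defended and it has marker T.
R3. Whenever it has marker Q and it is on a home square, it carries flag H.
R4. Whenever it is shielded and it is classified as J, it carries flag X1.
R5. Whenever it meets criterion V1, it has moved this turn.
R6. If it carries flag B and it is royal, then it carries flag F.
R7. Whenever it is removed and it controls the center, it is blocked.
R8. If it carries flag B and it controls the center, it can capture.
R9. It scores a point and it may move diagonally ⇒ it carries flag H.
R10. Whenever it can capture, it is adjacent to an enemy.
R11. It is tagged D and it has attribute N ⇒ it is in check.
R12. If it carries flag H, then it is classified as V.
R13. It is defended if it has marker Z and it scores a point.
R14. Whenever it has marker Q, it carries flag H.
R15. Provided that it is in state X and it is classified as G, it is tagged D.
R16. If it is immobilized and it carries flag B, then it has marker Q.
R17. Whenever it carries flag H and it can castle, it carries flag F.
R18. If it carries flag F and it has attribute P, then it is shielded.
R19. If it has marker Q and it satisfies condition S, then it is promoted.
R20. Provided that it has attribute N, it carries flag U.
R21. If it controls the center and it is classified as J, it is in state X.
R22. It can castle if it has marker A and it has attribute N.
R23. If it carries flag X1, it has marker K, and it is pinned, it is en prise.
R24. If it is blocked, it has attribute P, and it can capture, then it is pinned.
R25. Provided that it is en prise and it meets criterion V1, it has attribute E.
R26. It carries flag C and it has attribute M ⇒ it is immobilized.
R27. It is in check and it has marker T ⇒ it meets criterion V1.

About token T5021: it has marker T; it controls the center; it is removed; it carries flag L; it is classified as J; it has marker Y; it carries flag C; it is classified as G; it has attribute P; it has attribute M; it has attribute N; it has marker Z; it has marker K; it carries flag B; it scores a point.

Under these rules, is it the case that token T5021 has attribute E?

Yes

By R7 (it is removed, it controls the center): it is blocked.
By R8 (it carries flag B, it controls the center): it can capture.
By R13 (it has marker Z, it scores a point): it is defended.
By R21 (it controls the center, it is classified as J): it is in state X.
By R24 (it is blocked, it has attribute P, it can capture): it is pinned.
By R26 (it carries flag C, it has attribute M): it is immobilized.
By R2 (it is defended, it has marker T): it has marker A.
By R15 (it is in state X, it is classified as G): it is tagged D.
By R16 (it is immobilized, it carries flag B): it has marker Q.
By R22 (it has marker A, it has attribute N): it can castle.
By R11 (it is tagged D, it has attribute N): it is in check.
By R14 (it has marker Q): it carries flag H.
By R17 (it carries flag H, it can castle): it carries flag F.
By R18 (it carries flag F, it has attribute P): it is shielded.
By R27 (it is in check, it has marker T): it meets criterion V1.
By R4 (it is shielded, it is classified as J): it carries flag X1.
By R23 (it carries flag X1, it has marker K, it is pinned): it is en prise.
By R25 (it is en prise, it meets criterion V1): it has attribute E.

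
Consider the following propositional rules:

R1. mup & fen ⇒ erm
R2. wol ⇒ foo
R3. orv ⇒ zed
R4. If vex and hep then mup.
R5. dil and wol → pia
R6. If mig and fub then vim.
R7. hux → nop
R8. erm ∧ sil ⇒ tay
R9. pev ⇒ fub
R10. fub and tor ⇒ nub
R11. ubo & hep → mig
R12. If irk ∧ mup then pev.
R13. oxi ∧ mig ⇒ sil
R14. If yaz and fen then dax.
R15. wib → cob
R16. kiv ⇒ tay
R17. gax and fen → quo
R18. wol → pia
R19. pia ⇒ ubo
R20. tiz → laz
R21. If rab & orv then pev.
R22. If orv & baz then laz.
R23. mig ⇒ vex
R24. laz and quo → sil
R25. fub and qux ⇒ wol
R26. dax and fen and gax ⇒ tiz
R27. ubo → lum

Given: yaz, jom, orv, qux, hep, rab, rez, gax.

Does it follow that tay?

Forward chaining from the given facts derives: zed, pev, fub, wol, foo, pia, ubo, lum, mig, vex, mup, vim.
Rules concluding tay: R8 needs erm; R16 needs kiv — none of these are established.

No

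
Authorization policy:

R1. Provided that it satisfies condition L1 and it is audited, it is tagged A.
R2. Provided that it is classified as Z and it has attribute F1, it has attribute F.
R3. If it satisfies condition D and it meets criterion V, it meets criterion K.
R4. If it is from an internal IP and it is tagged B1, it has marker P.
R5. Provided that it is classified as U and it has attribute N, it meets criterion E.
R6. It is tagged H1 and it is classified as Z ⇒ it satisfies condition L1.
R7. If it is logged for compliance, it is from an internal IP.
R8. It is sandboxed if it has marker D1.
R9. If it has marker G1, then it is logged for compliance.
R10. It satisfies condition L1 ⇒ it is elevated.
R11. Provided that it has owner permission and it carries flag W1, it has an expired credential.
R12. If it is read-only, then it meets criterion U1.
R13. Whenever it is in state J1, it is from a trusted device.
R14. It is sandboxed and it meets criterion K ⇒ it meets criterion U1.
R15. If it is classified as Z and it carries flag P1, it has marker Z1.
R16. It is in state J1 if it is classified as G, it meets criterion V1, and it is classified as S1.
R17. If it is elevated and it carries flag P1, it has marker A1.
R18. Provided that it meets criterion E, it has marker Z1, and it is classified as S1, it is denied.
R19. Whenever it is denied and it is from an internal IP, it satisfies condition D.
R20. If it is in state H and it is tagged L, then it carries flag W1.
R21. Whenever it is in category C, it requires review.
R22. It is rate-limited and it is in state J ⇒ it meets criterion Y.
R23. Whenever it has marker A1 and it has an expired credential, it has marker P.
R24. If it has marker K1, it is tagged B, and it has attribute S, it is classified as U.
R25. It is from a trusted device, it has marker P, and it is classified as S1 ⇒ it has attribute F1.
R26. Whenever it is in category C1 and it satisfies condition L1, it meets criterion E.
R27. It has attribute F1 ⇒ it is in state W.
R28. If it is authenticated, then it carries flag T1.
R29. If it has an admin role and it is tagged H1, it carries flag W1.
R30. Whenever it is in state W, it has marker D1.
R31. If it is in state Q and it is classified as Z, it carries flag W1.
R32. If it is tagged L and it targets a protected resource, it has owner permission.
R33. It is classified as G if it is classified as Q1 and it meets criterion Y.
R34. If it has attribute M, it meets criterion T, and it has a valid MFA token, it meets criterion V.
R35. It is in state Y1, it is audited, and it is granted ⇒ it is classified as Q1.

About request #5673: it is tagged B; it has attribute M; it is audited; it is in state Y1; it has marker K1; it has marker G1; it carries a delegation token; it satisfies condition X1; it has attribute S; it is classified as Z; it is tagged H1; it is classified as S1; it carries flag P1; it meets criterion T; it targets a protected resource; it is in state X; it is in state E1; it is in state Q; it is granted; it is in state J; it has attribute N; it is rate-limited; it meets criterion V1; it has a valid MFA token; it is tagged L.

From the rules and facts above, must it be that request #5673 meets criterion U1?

Yes

By R6 (it is tagged H1, it is classified as Z): it satisfies condition L1.
By R9 (it has marker G1): it is logged for compliance.
By R10 (it satisfies condition L1): it is elevated.
By R15 (it is classified as Z, it carries flag P1): it has marker Z1.
By R17 (it is elevated, it carries flag P1): it has marker A1.
By R22 (it is rate-limited, it is in state J): it meets criterion Y.
By R24 (it has marker K1, it is tagged B, it has attribute S): it is classified as U.
By R31 (it is in state Q, it is classified as Z): it carries flag W1.
By R32 (it is tagged L, it targets a protected resource): it has owner permission.
By R34 (it has attribute M, it meets criterion T, it has a valid MFA token): it meets criterion V.
By R35 (it is in state Y1, it is audited, it is granted): it is classified as Q1.
By R5 (it is classified as U, it has attribute N): it meets criterion E.
By R7 (it is logged for compliance): it is from an internal IP.
By R11 (it has owner permission, it carries flag W1): it has an expired credential.
By R18 (it meets criterion E, it has marker Z1, it is classified as S1): it is denied.
By R19 (it is denied, it is from an internal IP): it satisfies condition D.
By R23 (it has marker A1, it has an expired credential): it has marker P.
By R33 (it is classified as Q1, it meets criterion Y): it is classified as G.
By R3 (it satisfies condition D, it meets criterion V): it meets criterion K.
By R16 (it is classified as G, it meets criterion V1, it is classified as S1): it is in state J1.
By R13 (it is in state J1): it is from a trusted device.
By R25 (it is from a trusted device, it has marker P, it is classified as S1): it has attribute F1.
By R27 (it has attribute F1): it is in state W.
By R30 (it is in state W): it has marker D1.
By R8 (it has marker D1): it is sandboxed.
By R14 (it is sandboxed, it meets criterion K): it meets criterion U1.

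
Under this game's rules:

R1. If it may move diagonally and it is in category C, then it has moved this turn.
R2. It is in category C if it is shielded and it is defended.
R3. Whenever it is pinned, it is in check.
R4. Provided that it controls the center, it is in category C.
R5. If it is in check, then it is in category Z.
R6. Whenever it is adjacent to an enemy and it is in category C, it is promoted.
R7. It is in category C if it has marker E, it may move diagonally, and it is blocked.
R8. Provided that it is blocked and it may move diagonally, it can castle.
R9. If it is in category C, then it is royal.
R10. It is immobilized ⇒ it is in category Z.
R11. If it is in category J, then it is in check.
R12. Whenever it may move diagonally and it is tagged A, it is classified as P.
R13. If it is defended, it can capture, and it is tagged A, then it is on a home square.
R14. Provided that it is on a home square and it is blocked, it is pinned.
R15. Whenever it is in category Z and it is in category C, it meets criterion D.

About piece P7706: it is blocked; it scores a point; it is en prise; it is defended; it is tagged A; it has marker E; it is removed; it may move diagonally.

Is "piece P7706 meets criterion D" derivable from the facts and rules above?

No

Forward chaining from the given facts derives: is in category C, can castle, is royal, is classified as P, has moved this turn.
The only rule concluding "it meets criterion D" is R15, which needs "it is in category Z"; that is never established.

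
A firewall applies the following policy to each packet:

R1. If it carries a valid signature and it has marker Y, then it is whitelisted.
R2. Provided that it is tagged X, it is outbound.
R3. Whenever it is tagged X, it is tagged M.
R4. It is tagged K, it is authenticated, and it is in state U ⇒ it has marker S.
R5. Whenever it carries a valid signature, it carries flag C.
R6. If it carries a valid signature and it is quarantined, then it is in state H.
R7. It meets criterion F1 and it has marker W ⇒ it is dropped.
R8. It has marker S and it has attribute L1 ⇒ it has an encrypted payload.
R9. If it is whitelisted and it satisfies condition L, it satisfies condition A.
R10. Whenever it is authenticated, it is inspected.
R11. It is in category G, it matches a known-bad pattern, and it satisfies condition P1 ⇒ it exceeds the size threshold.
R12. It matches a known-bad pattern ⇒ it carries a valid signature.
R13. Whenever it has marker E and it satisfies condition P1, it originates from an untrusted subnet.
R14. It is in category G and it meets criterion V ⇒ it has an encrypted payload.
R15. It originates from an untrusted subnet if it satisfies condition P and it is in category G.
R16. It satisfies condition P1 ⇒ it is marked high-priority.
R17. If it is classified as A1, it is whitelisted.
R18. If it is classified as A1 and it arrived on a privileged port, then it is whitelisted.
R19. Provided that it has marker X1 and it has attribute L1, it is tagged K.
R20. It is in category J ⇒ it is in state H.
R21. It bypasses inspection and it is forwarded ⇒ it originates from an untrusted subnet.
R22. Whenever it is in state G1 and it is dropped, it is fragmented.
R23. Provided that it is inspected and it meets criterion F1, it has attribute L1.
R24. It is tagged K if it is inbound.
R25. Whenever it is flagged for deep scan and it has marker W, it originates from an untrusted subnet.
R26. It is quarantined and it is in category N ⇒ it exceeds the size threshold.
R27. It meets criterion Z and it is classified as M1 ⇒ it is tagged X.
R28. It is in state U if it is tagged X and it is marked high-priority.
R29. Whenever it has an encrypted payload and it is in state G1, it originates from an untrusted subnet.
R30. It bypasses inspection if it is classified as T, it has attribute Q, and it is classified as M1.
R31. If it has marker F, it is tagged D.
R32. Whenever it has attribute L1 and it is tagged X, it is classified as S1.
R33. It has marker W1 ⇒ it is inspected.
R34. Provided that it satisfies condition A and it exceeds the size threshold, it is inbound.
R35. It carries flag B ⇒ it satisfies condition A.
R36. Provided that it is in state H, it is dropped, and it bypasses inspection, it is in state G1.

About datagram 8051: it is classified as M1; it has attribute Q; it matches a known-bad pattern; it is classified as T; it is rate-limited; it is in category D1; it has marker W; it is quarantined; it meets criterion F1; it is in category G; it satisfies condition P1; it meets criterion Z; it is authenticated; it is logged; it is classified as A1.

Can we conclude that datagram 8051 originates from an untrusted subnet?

Forward chaining from the given facts derives: is dropped, is inspected, exceeds the size threshold, carries a valid signature, is marked high-priority, is whitelisted, has attribute L1, is tagged X, is in state U, bypasses inspection, is classified as S1, is outbound, is tagged M, carries flag C, is in state H, is in state G1, is fragmented.
Rules concluding "it originates from an untrusted subnet": R13 needs "it has marker E"; R15 needs "it satisfies condition P"; R21 needs "it is forwarded"; R25 needs "it is flagged for deep scan"; R29 needs "it has an encrypted payload" — none of these are established.

No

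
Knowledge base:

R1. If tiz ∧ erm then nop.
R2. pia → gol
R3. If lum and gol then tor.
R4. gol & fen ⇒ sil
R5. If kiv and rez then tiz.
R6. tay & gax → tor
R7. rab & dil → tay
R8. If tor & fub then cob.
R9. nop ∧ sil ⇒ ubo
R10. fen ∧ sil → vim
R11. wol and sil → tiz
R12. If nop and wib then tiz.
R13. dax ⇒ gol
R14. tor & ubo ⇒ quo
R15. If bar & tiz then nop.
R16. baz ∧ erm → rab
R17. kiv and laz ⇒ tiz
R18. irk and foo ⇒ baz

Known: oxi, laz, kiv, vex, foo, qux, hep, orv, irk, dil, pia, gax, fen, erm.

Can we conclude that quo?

Yes

gol  (by R2: pia)
sil  (by R4: gol, fen)
tiz  (by R17: kiv, laz)
baz  (by R18: irk, foo)
nop  (by R1: tiz, erm)
ubo  (by R9: nop, sil)
rab  (by R16: baz, erm)
tay  (by R7: rab, dil)
tor  (by R6: tay, gax)
quo  (by R14: tor, ubo)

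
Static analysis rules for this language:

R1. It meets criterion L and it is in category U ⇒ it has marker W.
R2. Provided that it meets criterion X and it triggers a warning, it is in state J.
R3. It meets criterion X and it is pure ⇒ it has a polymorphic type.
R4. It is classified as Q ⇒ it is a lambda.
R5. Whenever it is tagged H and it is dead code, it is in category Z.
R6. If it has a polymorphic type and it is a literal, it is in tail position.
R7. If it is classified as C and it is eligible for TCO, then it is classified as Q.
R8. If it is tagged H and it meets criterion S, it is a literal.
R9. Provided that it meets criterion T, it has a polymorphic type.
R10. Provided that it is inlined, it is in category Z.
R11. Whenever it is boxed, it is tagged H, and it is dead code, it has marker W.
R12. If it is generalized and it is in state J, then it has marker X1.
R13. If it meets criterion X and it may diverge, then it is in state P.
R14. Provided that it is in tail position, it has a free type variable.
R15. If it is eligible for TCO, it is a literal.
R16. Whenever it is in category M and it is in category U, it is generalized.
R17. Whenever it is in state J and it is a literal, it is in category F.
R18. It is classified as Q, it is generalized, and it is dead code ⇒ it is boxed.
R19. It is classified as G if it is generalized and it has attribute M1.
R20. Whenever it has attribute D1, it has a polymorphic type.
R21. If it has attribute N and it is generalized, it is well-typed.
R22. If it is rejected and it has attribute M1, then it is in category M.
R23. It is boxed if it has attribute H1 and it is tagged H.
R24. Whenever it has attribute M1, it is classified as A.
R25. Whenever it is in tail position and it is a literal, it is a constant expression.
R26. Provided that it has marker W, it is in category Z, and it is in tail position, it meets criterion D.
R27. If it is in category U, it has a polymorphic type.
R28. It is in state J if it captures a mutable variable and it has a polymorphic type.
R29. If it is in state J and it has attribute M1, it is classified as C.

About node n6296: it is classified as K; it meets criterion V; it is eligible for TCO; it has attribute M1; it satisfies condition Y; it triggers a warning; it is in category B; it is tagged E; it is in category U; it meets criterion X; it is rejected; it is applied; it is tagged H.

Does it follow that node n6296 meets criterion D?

Forward chaining from the given facts derives: is in state J, is a literal, is in category F, is in category M, is classified as A, has a polymorphic type, is classified as C, is in tail position, is classified as Q, has a free type variable, is generalized, is classified as G, is a constant expression, is a lambda, has marker X1.
The only rule concluding "it meets criterion D" is R26, which needs "it has marker W"; that is never established.

No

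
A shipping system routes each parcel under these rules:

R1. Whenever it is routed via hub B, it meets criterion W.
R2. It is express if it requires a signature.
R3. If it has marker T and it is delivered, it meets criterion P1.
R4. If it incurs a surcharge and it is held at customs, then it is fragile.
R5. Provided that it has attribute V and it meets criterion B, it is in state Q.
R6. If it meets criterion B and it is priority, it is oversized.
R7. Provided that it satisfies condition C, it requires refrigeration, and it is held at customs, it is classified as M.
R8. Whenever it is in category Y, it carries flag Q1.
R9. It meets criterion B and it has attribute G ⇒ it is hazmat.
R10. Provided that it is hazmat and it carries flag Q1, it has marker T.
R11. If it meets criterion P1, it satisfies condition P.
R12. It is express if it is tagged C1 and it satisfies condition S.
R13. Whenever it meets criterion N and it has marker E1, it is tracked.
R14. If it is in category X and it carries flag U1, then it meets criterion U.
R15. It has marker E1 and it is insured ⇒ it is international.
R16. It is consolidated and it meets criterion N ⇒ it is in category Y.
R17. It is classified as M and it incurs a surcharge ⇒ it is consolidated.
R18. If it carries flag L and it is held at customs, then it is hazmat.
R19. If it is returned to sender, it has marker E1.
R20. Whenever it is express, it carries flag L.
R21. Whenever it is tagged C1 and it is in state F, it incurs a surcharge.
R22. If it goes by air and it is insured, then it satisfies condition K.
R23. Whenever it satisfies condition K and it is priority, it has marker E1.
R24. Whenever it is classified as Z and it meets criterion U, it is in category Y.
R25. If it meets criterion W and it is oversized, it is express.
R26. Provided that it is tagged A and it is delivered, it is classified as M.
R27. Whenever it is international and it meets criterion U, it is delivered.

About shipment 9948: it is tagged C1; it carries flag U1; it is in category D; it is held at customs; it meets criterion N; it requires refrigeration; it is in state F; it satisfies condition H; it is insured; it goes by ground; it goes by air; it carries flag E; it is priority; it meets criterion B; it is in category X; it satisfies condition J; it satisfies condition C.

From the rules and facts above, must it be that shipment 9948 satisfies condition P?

No

Forward chaining from the given facts derives: is oversized, is classified as M, meets criterion U, incurs a surcharge, satisfies condition K, has marker E1, is fragile, is tracked, is international, is consolidated, is delivered, is in category Y, carries flag Q1.
The only rule concluding "it satisfies condition P" is R11, which needs "it meets criterion P1"; that is never established.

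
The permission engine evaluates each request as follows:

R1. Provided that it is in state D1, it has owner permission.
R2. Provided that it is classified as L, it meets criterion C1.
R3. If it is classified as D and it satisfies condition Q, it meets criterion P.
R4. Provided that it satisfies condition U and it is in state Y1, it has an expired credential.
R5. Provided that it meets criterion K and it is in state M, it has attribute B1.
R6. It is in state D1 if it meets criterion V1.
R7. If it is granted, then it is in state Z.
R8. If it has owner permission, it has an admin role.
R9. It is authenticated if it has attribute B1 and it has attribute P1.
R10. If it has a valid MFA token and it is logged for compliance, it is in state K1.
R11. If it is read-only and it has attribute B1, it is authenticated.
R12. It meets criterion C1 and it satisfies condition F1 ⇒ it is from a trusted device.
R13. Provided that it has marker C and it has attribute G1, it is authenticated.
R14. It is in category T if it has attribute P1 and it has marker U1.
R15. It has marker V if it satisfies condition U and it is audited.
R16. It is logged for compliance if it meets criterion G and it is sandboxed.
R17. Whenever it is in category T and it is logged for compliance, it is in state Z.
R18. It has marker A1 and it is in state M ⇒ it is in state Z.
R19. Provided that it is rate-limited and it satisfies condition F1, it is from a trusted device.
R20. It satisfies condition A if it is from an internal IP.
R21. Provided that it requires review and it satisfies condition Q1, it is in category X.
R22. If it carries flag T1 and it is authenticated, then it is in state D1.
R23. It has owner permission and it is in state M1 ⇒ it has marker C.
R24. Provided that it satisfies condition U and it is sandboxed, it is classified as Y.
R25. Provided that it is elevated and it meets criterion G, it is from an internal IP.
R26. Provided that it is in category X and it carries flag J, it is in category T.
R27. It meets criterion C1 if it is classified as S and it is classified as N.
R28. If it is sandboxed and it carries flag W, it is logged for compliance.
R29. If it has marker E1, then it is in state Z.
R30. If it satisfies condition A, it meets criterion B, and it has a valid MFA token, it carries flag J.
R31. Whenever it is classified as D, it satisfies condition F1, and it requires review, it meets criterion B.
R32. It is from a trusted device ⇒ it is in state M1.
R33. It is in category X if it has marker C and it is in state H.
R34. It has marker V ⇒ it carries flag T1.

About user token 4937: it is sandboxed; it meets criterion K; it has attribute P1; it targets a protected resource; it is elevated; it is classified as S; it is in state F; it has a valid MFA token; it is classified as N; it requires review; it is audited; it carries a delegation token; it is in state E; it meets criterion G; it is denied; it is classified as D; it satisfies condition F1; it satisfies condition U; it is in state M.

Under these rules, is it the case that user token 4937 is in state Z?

Forward chaining from the given facts derives: has attribute B1, is authenticated, has marker V, is logged for compliance, is classified as Y, is from an internal IP, meets criterion C1, meets criterion B, carries flag T1, is in state K1, is from a trusted device, satisfies condition A, is in state D1, carries flag J, is in state M1, has owner permission, has an admin role, has marker C.
Rules concluding "it is in state Z": R7 needs "it is granted"; R17 needs "it is in category T"; R18 needs "it has marker A1"; R29 needs "it has marker E1" — none of these are established.

No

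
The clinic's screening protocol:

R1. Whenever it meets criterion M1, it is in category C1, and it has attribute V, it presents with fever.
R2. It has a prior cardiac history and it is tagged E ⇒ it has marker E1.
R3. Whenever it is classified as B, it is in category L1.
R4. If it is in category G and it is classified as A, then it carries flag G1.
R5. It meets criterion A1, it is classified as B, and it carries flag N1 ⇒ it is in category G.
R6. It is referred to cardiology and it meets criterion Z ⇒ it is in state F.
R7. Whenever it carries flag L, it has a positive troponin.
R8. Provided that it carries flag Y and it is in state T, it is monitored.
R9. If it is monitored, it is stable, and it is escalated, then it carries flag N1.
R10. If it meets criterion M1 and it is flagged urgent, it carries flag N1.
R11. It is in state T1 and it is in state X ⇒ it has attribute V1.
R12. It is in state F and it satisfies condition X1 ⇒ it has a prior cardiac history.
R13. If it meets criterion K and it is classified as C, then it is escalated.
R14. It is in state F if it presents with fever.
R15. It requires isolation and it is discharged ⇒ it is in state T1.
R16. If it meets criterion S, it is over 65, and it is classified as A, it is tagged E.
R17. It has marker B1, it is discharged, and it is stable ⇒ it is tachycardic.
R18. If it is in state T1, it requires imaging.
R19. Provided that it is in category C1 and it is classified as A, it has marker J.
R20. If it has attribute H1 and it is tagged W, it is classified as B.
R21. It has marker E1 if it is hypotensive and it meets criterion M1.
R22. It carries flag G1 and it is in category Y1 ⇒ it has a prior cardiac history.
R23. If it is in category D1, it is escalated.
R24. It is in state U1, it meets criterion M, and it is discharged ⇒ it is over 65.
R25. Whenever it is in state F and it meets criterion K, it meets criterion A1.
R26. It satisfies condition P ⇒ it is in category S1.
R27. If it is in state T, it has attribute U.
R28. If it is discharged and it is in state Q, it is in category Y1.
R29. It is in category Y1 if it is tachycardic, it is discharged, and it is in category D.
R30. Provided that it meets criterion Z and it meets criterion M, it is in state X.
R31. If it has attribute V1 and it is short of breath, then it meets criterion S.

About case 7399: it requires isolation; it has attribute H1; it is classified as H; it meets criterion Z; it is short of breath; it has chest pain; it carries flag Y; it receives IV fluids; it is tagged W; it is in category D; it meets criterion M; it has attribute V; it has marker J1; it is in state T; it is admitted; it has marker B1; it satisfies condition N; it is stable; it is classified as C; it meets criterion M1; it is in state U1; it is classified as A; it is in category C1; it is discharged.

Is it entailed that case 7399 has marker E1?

Forward chaining from the given facts derives: presents with fever, is monitored, is in state F, is in state T1, is tachycardic, requires imaging, has marker J, is classified as B, is over 65, has attribute U, is in category Y1, is in state X, is in category L1, has attribute V1, meets criterion S, is tagged E.
Rules concluding "it has marker E1": R2 needs "it has a prior cardiac history"; R21 needs "it is hypotensive" — none of these are established.

No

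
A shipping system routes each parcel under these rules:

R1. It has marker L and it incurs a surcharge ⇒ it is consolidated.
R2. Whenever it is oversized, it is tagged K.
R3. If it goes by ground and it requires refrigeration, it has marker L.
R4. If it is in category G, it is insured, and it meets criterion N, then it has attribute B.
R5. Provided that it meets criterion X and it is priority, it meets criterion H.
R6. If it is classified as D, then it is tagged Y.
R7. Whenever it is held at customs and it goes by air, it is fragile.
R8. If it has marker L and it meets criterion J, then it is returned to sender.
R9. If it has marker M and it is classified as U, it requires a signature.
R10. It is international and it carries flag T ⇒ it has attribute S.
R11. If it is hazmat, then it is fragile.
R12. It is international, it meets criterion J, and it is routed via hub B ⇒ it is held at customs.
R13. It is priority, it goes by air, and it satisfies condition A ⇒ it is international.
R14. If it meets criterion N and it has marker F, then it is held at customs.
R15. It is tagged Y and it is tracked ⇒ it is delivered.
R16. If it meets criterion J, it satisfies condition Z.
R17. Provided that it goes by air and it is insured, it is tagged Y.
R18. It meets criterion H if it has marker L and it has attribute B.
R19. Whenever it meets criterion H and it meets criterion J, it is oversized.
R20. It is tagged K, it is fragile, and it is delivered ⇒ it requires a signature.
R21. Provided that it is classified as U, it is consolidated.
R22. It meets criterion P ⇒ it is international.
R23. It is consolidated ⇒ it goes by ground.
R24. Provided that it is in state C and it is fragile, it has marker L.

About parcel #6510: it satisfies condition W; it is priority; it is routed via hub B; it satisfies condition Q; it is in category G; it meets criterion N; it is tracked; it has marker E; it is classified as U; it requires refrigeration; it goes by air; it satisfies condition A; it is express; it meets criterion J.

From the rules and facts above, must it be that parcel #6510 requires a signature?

No

Forward chaining from the given facts derives: is international, satisfies condition Z, is consolidated, goes by ground, has marker L, is returned to sender, is held at customs, is fragile.
Rules concluding "it requires a signature": R9 needs "it has marker M"; R20 needs "it is tagged K" — none of these are established.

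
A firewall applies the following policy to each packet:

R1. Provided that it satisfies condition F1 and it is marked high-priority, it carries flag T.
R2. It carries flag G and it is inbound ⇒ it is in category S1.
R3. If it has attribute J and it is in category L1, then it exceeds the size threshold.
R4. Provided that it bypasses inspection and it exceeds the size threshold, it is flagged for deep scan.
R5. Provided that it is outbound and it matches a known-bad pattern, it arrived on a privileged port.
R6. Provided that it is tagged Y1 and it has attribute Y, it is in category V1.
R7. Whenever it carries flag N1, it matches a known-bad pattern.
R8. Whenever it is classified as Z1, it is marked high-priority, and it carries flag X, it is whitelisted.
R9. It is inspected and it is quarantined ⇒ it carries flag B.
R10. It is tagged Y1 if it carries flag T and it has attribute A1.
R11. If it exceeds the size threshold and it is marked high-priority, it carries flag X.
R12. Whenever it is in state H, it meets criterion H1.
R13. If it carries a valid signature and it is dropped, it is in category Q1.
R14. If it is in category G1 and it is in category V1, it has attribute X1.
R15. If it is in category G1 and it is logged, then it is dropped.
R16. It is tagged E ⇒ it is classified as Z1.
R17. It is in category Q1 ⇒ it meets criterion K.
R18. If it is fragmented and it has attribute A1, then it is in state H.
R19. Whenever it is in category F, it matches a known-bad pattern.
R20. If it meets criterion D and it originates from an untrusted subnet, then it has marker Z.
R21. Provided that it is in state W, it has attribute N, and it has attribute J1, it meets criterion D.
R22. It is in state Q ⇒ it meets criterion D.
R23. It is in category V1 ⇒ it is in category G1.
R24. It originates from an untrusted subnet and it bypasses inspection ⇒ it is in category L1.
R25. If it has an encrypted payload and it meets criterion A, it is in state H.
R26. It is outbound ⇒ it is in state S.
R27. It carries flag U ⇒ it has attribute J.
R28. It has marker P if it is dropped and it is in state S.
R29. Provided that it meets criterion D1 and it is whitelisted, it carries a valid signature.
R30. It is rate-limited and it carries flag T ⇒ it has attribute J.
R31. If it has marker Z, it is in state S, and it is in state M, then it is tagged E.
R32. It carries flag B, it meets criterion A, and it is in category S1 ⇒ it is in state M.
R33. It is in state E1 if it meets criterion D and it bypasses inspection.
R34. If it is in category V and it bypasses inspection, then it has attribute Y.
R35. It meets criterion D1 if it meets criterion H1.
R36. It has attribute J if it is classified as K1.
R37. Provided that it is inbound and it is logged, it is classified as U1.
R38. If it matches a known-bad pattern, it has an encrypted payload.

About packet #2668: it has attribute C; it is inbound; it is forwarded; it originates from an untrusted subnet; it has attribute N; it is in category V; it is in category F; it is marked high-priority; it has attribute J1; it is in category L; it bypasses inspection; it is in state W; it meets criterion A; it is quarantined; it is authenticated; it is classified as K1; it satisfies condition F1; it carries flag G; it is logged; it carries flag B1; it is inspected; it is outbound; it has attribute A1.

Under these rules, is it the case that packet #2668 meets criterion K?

By R1 (it satisfies condition F1, it is marked high-priority): it carries flag T.
By R2 (it carries flag G, it is inbound): it is in category S1.
By R9 (it is inspected, it is quarantined): it carries flag B.
By R10 (it carries flag T, it has attribute A1): it is tagged Y1.
By R19 (it is in category F): it matches a known-bad pattern.
By R21 (it is in state W, it has attribute N, it has attribute J1): it meets criterion D.
By R24 (it originates from an untrusted subnet, it bypasses inspection): it is in category L1.
By R26 (it is outbound): it is in state S.
By R32 (it carries flag B, it meets criterion A, it is in category S1): it is in state M.
By R34 (it is in category V, it bypasses inspection): it has attribute Y.
By R36 (it is classified as K1): it has attribute J.
By R38 (it matches a known-bad pattern): it has an encrypted payload.
By R3 (it has attribute J, it is in category L1): it exceeds the size threshold.
By R6 (it is tagged Y1, it has attribute Y): it is in category V1.
By R11 (it exceeds the size threshold, it is marked high-priority): it carries flag X.
By R20 (it meets criterion D, it originates from an untrusted subnet): it has marker Z.
By R23 (it is in category V1): it is in category G1.
By R25 (it has an encrypted payload, it meets criterion A): it is in state H.
By R31 (it has marker Z, it is in state S, it is in state M): it is tagged E.
By R12 (it is in state H): it meets criterion H1.
By R15 (it is in category G1, it is logged): it is dropped.
By R16 (it is tagged E): it is classified as Z1.
By R35 (it meets criterion H1): it meets criterion D1.
By R8 (it is classified as Z1, it is marked high-priority, it carries flag X): it is whitelisted.
By R29 (it meets criterion D1, it is whitelisted): it carries a valid signature.
By R13 (it carries a valid signature, it is dropped): it is in category Q1.
By R17 (it is in category Q1): it meets criterion K.

Yes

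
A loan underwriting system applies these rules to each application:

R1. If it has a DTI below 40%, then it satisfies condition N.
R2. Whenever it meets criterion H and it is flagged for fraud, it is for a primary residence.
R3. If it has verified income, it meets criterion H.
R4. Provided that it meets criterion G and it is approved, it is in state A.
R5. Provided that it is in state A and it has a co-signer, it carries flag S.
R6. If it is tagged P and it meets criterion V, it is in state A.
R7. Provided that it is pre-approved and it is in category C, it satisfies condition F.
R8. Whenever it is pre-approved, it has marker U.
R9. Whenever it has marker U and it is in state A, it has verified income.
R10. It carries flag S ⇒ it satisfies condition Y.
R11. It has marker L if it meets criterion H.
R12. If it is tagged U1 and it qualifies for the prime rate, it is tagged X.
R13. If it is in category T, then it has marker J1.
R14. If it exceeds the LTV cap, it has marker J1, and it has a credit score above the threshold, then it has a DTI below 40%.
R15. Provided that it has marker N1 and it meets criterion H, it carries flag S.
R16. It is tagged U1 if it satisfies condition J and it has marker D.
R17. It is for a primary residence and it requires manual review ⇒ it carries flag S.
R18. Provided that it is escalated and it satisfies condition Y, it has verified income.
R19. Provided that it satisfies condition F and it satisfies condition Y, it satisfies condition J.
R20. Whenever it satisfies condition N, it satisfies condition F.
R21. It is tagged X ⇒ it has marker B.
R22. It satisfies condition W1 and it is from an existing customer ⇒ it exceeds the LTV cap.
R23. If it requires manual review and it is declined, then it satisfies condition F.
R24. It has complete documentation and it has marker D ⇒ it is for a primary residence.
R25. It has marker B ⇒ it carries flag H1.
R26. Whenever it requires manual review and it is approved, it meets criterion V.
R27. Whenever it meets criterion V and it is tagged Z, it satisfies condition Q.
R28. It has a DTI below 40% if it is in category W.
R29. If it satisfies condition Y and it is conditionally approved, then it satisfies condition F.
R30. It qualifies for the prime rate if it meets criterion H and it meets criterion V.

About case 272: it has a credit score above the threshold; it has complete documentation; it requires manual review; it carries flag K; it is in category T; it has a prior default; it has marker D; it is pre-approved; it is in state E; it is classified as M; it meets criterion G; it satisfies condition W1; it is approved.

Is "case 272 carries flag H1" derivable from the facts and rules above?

No

Forward chaining from the given facts derives: is in state A, has marker U, has verified income, has marker J1, is for a primary residence, meets criterion V, meets criterion H, has marker L, carries flag S, qualifies for the prime rate, satisfies condition Y.
The only rule concluding "it carries flag H1" is R25, which needs "it has marker B"; that is never established.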